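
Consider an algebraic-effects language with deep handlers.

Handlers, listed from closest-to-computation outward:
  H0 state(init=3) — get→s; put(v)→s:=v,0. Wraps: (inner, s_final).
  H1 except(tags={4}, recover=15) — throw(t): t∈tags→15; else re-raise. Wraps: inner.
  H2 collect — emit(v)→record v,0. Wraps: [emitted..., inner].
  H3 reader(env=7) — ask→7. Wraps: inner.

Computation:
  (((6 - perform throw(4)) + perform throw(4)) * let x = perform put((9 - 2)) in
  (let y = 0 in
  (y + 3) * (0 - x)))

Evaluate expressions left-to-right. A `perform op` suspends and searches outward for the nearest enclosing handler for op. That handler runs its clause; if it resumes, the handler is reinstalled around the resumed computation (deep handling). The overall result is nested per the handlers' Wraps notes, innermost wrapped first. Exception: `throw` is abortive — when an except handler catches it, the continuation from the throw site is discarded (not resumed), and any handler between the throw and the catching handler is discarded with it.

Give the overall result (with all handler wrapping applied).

Working:
throw(4) @ H1 caught ⇒ 15
H2 returns [15]
H3 returns [15]
= [15]

Answer: [15]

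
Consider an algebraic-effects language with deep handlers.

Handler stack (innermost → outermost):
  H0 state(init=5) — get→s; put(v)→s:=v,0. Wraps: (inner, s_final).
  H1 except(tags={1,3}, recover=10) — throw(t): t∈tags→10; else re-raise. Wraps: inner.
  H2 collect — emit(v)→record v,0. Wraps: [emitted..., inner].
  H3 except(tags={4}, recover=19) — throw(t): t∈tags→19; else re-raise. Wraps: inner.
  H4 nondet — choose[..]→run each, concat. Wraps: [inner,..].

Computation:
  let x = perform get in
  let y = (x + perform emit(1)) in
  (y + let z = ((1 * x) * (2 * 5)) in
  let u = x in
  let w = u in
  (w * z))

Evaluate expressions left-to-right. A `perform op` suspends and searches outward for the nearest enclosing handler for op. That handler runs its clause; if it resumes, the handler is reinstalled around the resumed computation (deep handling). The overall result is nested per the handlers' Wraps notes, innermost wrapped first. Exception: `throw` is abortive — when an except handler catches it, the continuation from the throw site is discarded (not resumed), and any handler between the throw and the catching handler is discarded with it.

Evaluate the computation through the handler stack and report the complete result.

Answer: [[1, (255, 5)]]

Working:
get @ H0 ⇒ 5
emit(1) @ H2 ⇒ out+=1
H0 returns (255, 5)
H1 returns (255, 5)
H2 returns [1, (255, 5)]
H3 returns [1, (255, 5)]
H4 returns [[1, (255, 5)]]
= [[1, (255, 5)]]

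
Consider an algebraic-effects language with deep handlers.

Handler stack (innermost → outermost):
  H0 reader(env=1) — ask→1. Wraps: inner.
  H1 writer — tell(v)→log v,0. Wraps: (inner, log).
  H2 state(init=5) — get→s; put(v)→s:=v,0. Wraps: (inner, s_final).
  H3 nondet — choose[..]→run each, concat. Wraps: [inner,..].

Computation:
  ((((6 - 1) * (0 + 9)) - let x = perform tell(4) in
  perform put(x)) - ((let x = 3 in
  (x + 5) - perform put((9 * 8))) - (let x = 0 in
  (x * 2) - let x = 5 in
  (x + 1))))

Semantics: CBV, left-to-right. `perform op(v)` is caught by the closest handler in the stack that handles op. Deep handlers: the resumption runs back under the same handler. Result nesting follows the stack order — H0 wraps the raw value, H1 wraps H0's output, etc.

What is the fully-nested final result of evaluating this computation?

Answer: [((31, (4)), 72)]

Working:
tell(4) @ H1 ⇒ log+=4
put(0) @ H2 ⇒ s:=0
put(72) @ H2 ⇒ s:=72
H0 returns 31
H1 returns (31, (4))
H2 returns ((31, (4)), 72)
H3 returns [((31, (4)), 72)]
= [((31, (4)), 72)]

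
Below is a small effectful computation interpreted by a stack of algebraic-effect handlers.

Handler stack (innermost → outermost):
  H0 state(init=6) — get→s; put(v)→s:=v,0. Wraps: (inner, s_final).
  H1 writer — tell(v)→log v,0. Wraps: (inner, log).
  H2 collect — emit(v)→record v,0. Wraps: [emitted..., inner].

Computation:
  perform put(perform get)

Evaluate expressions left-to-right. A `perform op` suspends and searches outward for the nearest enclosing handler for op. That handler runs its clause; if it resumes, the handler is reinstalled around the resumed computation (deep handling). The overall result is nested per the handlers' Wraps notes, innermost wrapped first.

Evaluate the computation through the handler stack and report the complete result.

Evaluation trace:
get @ H0 ⇒ 6
put(6) @ H0 ⇒ s:=6
H0 returns (0, 6)
H1 returns ((0, 6), ())
H2 returns [((0, 6), ())]
= [((0, 6), ())]

Answer: [((0, 6), ())]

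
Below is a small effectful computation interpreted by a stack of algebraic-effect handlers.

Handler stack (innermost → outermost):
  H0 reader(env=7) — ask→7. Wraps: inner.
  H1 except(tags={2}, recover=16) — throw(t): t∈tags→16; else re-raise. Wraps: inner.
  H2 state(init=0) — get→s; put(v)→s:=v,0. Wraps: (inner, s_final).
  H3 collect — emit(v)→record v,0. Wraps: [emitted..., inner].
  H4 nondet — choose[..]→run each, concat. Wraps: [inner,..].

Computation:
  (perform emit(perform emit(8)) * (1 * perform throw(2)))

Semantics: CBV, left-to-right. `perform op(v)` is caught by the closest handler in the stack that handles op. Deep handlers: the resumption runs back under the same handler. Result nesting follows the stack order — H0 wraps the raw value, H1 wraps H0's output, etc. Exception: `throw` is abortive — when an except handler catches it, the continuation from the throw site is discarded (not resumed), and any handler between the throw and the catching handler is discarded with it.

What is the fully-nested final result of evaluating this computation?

Answer: [[8, 0, (16, 0)]]

Step-by-step:
emit(8) @ H3 ⇒ out+=8
emit(0) @ H3 ⇒ out+=0
throw(2) @ H1 caught ⇒ 16
H2 returns (16, 0)
H3 returns [8, 0, (16, 0)]
H4 returns [[8, 0, (16, 0)]]
= [[8, 0, (16, 0)]]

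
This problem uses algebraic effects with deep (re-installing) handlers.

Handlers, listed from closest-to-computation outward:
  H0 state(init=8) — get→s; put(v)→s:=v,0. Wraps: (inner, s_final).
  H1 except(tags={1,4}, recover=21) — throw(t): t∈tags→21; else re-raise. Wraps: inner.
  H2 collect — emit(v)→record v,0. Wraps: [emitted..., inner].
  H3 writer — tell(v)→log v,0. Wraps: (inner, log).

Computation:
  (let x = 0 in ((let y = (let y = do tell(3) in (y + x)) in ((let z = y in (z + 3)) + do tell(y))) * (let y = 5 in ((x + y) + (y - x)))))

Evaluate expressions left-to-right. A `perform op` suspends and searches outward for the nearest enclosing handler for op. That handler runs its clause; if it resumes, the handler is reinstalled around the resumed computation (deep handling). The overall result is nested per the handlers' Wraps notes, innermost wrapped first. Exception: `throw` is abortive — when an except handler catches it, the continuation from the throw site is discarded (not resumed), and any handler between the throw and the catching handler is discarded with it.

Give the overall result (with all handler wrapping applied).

Step-by-step:
tell(3) @ H3 ⇒ log+=3
tell(0) @ H3 ⇒ log+=0
H0 returns (30, 8)
H1 returns (30, 8)
H2 returns [(30, 8)]
H3 returns ([(30, 8)], (3, 0))
= ([(30, 8)], (3, 0))

Answer: ([(30, 8)], (3, 0))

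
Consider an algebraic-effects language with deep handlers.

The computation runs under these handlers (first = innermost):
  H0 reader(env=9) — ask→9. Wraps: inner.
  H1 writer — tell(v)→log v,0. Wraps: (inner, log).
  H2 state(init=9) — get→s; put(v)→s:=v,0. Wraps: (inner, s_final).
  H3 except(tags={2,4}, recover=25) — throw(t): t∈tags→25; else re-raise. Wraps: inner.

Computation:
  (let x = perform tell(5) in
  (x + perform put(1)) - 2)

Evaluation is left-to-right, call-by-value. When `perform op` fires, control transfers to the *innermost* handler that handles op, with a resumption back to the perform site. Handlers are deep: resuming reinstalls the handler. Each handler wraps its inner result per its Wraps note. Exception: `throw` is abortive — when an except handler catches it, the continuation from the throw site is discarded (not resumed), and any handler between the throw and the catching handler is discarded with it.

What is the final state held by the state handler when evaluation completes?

Answer: 1

Evaluation trace:
tell(5) @ H1 ⇒ log+=5
put(1) @ H2 ⇒ s:=1
H0 returns -2
H1 returns (-2, (5))
H2 returns ((-2, (5)), 1)
H3 returns ((-2, (5)), 1)
= ((-2, (5)), 1)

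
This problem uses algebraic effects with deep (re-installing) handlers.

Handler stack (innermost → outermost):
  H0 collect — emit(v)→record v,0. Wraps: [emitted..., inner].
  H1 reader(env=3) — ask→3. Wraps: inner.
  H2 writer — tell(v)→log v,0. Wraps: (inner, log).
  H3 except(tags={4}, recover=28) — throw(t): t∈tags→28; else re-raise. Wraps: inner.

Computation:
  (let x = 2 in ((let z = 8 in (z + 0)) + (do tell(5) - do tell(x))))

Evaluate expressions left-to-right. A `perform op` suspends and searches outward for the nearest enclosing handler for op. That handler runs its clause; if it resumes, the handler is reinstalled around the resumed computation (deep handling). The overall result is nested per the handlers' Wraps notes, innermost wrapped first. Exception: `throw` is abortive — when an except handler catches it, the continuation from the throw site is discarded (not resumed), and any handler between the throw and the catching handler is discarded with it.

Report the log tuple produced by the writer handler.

Step-by-step:
tell(5) @ H2 ⇒ log+=5
tell(2) @ H2 ⇒ log+=2
H0 returns [8]
H1 returns [8]
H2 returns ([8], (5, 2))
H3 returns ([8], (5, 2))
= ([8], (5, 2))

Answer: (5, 2)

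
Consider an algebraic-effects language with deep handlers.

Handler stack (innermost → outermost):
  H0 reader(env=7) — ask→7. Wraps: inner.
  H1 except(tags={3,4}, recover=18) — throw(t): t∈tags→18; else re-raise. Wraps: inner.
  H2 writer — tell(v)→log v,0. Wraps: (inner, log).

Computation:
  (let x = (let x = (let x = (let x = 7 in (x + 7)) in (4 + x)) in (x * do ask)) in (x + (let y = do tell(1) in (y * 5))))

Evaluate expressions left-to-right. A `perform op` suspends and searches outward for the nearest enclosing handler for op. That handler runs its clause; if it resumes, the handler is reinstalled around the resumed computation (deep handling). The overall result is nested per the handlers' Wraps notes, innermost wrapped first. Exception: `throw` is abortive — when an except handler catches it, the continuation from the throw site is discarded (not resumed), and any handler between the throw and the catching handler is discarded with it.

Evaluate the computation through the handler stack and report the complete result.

Step-by-step:
ask @ H0 ⇒ 7
tell(1) @ H2 ⇒ log+=1
H0 returns 126
H1 returns 126
H2 returns (126, (1))
= (126, (1))

Answer: (126, (1))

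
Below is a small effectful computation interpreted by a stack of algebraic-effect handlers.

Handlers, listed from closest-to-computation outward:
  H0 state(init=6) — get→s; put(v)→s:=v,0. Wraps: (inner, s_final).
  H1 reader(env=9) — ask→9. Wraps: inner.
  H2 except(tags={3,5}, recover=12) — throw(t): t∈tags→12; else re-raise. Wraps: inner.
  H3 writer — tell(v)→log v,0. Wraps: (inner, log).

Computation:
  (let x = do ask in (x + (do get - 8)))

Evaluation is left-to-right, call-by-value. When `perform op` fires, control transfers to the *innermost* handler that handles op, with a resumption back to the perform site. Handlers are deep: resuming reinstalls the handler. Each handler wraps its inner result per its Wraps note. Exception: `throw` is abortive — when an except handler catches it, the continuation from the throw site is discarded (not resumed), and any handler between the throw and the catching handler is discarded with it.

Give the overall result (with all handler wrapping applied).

Step-by-step:
ask @ H1 ⇒ 9
get @ H0 ⇒ 6
H0 returns (7, 6)
H1 returns (7, 6)
H2 returns (7, 6)
H3 returns ((7, 6), ())
= ((7, 6), ())

Answer: ((7, 6), ())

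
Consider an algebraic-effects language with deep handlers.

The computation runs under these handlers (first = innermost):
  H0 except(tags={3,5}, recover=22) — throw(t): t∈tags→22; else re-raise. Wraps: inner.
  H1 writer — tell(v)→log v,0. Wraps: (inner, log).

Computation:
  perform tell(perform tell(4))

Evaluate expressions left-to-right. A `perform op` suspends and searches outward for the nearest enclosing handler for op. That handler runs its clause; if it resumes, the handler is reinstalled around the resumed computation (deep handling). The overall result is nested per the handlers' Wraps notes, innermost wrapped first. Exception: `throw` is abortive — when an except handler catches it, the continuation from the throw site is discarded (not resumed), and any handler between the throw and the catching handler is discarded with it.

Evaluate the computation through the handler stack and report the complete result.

Answer: (0, (4, 0))

Working:
tell(4) @ H1 ⇒ log+=4
tell(0) @ H1 ⇒ log+=0
H0 returns 0
H1 returns (0, (4, 0))
= (0, (4, 0))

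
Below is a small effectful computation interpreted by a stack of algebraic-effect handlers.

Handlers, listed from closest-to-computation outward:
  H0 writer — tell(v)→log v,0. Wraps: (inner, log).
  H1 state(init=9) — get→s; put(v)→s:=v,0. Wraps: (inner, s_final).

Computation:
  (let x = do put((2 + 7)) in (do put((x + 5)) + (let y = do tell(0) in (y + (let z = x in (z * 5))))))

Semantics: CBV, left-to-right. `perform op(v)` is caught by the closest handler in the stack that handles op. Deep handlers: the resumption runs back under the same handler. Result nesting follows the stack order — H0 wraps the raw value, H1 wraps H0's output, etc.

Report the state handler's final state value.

Answer: 5

Evaluation trace:
put(9) @ H1 ⇒ s:=9
put(5) @ H1 ⇒ s:=5
tell(0) @ H0 ⇒ log+=0
H0 returns (0, (0))
H1 returns ((0, (0)), 5)
= ((0, (0)), 5)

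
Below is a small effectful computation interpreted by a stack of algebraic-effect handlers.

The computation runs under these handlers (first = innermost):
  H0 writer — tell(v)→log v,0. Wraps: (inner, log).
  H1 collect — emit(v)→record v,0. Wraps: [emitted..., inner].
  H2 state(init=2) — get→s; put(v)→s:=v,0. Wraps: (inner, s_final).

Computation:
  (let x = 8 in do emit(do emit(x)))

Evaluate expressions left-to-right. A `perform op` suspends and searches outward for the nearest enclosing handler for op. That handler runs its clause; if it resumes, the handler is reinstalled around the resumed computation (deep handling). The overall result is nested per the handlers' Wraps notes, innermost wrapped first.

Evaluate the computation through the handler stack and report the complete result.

Step-by-step:
emit(8) @ H1 ⇒ out+=8
emit(0) @ H1 ⇒ out+=0
H0 returns (0, ())
H1 returns [8, 0, (0, ())]
H2 returns ([8, 0, (0, ())], 2)
= ([8, 0, (0, ())], 2)

Answer: ([8, 0, (0, ())], 2)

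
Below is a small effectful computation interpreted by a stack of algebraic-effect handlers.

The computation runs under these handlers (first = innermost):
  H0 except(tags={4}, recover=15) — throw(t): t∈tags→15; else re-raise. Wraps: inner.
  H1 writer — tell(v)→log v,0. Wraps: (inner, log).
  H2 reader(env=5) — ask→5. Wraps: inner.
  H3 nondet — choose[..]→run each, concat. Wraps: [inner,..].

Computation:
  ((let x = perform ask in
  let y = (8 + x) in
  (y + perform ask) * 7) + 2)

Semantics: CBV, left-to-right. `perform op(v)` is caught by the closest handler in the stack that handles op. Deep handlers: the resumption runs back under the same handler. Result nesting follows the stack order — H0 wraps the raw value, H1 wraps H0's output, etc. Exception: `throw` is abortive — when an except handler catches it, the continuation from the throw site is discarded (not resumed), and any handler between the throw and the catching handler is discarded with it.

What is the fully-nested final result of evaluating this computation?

Answer: [(128, ())]

Step-by-step:
ask @ H2 ⇒ 5
ask @ H2 ⇒ 5
H0 returns 128
H1 returns (128, ())
H2 returns (128, ())
H3 returns [(128, ())]
= [(128, ())]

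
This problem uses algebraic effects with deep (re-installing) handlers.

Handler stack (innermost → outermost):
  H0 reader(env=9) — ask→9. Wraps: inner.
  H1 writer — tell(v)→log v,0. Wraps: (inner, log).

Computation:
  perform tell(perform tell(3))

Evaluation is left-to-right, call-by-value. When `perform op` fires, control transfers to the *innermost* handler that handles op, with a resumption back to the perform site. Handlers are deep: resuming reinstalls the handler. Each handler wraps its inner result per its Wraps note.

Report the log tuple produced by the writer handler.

Evaluation trace:
tell(3) @ H1 ⇒ log+=3
tell(0) @ H1 ⇒ log+=0
H0 returns 0
H1 returns (0, (3, 0))
= (0, (3, 0))

Answer: (3, 0)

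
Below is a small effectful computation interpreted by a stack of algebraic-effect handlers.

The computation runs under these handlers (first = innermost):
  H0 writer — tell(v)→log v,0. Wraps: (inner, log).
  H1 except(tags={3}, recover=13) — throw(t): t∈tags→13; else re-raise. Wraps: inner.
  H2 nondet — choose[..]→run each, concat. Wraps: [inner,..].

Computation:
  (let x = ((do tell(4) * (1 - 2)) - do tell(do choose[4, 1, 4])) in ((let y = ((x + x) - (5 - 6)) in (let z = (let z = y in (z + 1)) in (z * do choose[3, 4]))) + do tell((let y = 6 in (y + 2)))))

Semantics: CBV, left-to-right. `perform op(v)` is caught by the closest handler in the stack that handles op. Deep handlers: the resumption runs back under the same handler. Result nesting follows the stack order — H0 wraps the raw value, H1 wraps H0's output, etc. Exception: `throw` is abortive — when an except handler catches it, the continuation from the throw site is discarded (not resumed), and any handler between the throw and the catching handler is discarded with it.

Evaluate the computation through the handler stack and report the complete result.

Working:
tell(4) @ H0 ⇒ log+=4
choose[4, 1, 4] @ H2
  branch[0] choose=4:
    tell(4) @ H0 ⇒ log+=4
    choose[3, 4] @ H2
      branch[0] choose=3:
        tell(8) @ H0 ⇒ log+=8
        H0 returns (6, (4, 4, 8))
        H1 returns (6, (4, 4, 8))
        H2 returns [(6, (4, 4, 8))]
      branch[1] choose=4:
        tell(8) @ H0 ⇒ log+=8
        H0 returns (8, (4, 4, 8))
        H1 returns (8, (4, 4, 8))
        H2 returns [(8, (4, 4, 8))]
  branch[1] choose=1:
    tell(1) @ H0 ⇒ log+=1
    choose[3, 4] @ H2
      branch[0] choose=3:
        tell(8) @ H0 ⇒ log+=8
        H0 returns (6, (4, 1, 8))
        H1 returns (6, (4, 1, 8))
        H2 returns [(6, (4, 1, 8))]
      branch[1] choose=4:
        tell(8) @ H0 ⇒ log+=8
        H0 returns (8, (4, 1, 8))
        H1 returns (8, (4, 1, 8))
        H2 returns [(8, (4, 1, 8))]
  branch[2] choose=4:
    tell(4) @ H0 ⇒ log+=4
    choose[3, 4] @ H2
      branch[0] choose=3:
        tell(8) @ H0 ⇒ log+=8
        H0 returns (6, (4, 4, 8))
        H1 returns (6, (4, 4, 8))
        H2 returns [(6, (4, 4, 8))]
      branch[1] choose=4:
        tell(8) @ H0 ⇒ log+=8
        H0 returns (8, (4, 4, 8))
        H1 returns (8, (4, 4, 8))
        H2 returns [(8, (4, 4, 8))]
= [(6, (4, 4, 8)), (8, (4, 4, 8)), (6, (4, 1, 8)), (8, (4, 1, 8)), (6, (4, 4, 8)), (8, (4, 4, 8))]

Answer: [(6, (4, 4, 8)), (8, (4, 4, 8)), (6, (4, 1, 8)), (8, (4, 1, 8)), (6, (4, 4, 8)), (8, (4, 4, 8))]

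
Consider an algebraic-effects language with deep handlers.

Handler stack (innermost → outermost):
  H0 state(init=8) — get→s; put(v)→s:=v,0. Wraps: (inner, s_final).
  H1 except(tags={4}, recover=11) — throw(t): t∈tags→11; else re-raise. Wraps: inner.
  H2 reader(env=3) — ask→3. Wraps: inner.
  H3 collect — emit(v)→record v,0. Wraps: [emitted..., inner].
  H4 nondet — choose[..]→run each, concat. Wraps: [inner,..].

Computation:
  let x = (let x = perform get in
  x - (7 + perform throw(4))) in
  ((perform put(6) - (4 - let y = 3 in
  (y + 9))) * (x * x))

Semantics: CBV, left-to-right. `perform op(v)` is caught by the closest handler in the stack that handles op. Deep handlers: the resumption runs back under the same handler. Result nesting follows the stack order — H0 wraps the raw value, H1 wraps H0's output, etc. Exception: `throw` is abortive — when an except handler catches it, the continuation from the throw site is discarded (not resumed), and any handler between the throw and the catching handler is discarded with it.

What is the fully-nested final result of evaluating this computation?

Evaluation trace:
get @ H0 ⇒ 8
throw(4) @ H1 caught ⇒ 11
H2 returns 11
H3 returns [11]
H4 returns [[11]]
= [[11]]

Answer: [[11]]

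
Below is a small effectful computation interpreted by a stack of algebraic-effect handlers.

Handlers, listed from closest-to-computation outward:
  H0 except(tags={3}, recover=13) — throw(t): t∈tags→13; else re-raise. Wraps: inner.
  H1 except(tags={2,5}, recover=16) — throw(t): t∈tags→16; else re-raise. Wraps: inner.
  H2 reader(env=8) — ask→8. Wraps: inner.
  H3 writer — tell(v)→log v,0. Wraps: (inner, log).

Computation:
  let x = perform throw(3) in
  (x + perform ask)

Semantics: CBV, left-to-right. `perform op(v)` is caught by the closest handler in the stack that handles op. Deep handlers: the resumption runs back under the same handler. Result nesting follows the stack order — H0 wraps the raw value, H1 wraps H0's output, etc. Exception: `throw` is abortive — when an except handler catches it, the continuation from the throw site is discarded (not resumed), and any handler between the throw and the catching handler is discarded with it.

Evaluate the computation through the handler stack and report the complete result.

Answer: (13, ())

Step-by-step:
throw(3) @ H0 caught ⇒ 13
H1 returns 13
H2 returns 13
H3 returns (13, ())
= (13, ())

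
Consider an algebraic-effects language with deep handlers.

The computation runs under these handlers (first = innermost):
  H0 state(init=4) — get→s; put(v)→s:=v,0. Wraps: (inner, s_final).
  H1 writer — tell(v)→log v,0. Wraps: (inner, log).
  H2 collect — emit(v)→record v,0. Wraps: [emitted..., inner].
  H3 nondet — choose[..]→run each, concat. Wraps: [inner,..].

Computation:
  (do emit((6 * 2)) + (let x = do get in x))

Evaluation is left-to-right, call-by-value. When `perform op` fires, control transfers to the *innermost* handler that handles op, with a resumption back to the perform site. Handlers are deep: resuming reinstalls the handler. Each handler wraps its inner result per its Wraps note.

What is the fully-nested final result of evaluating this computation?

Evaluation trace:
emit(12) @ H2 ⇒ out+=12
get @ H0 ⇒ 4
H0 returns (4, 4)
H1 returns ((4, 4), ())
H2 returns [12, ((4, 4), ())]
H3 returns [[12, ((4, 4), ())]]
= [[12, ((4, 4), ())]]

Answer: [[12, ((4, 4), ())]]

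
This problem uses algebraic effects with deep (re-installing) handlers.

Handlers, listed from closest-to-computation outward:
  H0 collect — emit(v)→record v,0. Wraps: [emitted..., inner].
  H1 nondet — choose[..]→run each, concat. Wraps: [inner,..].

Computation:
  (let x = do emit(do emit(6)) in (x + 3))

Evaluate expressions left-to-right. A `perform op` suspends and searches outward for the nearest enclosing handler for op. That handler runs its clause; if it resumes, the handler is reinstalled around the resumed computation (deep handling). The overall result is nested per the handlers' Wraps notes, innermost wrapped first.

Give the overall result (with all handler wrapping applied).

Evaluation trace:
emit(6) @ H0 ⇒ out+=6
emit(0) @ H0 ⇒ out+=0
H0 returns [6, 0, 3]
H1 returns [[6, 0, 3]]
= [[6, 0, 3]]

Answer: [[6, 0, 3]]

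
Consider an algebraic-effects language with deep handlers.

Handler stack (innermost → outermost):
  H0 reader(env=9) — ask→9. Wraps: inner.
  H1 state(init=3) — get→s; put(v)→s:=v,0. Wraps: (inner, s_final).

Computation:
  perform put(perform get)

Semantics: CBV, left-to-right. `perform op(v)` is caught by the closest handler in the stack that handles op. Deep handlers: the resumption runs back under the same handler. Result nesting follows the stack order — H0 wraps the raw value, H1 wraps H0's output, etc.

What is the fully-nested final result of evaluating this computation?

Step-by-step:
get @ H1 ⇒ 3
put(3) @ H1 ⇒ s:=3
H0 returns 0
H1 returns (0, 3)
= (0, 3)

Answer: (0, 3)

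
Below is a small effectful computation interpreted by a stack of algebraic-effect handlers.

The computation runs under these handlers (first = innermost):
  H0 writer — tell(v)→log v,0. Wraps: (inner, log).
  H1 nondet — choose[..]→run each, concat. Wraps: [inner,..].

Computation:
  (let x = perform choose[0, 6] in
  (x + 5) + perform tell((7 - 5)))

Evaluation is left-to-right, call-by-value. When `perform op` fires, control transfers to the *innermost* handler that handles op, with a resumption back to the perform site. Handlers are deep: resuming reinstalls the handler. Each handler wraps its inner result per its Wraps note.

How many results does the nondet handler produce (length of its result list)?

Answer: 2

Working:
choose[0, 6] @ H1
  branch[0] choose=0:
    tell(2) @ H0 ⇒ log+=2
    H0 returns (5, (2))
    H1 returns [(5, (2))]
  branch[1] choose=6:
    tell(2) @ H0 ⇒ log+=2
    H0 returns (11, (2))
    H1 returns [(11, (2))]
= [(5, (2)), (11, (2))]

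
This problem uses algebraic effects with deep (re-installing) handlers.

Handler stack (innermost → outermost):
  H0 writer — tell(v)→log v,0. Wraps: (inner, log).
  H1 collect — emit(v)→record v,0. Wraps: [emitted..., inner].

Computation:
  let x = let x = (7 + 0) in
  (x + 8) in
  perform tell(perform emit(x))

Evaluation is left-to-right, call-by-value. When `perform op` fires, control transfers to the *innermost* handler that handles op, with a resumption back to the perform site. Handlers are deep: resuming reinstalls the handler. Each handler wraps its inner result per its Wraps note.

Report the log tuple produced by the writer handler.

Answer: (0)

Working:
emit(15) @ H1 ⇒ out+=15
tell(0) @ H0 ⇒ log+=0
H0 returns (0, (0))
H1 returns [15, (0, (0))]
= [15, (0, (0))]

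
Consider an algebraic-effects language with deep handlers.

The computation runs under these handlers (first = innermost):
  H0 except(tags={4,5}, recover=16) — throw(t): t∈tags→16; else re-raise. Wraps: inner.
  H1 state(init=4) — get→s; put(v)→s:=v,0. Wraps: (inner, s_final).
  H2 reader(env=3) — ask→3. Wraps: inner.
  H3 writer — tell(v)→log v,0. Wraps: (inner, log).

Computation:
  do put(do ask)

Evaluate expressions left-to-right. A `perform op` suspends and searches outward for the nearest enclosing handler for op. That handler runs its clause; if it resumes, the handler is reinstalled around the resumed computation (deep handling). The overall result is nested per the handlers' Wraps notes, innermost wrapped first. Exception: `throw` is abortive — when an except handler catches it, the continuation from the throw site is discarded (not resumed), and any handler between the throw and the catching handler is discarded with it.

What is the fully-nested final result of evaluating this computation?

Answer: ((0, 3), ())

Evaluation trace:
ask @ H2 ⇒ 3
put(3) @ H1 ⇒ s:=3
H0 returns 0
H1 returns (0, 3)
H2 returns (0, 3)
H3 returns ((0, 3), ())
= ((0, 3), ())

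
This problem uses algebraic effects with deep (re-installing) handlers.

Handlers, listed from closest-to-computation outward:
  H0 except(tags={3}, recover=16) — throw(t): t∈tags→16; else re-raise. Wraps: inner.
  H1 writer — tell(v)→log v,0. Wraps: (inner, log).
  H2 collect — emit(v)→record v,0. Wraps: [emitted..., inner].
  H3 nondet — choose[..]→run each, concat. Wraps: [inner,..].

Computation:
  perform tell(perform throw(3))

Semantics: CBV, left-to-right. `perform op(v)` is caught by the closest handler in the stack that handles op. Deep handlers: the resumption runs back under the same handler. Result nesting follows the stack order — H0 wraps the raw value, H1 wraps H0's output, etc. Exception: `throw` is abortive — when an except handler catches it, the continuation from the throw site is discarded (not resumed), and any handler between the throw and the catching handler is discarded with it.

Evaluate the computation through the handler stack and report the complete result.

Answer: [[(16, ())]]

Evaluation trace:
throw(3) @ H0 caught ⇒ 16
H1 returns (16, ())
H2 returns [(16, ())]
H3 returns [[(16, ())]]
= [[(16, ())]]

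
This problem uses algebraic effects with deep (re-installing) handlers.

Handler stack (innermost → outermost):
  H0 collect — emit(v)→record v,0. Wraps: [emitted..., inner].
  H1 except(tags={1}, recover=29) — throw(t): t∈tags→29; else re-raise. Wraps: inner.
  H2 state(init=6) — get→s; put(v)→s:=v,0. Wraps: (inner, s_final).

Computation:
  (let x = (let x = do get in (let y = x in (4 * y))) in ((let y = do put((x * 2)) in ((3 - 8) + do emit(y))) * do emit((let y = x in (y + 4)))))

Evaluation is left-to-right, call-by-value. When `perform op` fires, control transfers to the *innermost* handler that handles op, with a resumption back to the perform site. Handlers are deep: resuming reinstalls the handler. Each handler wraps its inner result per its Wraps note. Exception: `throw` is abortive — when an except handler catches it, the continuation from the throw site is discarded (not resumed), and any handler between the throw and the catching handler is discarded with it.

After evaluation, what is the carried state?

Answer: 48

Evaluation trace:
get @ H2 ⇒ 6
put(48) @ H2 ⇒ s:=48
emit(0) @ H0 ⇒ out+=0
emit(28) @ H0 ⇒ out+=28
H0 returns [0, 28, 0]
H1 returns [0, 28, 0]
H2 returns ([0, 28, 0], 48)
= ([0, 28, 0], 48)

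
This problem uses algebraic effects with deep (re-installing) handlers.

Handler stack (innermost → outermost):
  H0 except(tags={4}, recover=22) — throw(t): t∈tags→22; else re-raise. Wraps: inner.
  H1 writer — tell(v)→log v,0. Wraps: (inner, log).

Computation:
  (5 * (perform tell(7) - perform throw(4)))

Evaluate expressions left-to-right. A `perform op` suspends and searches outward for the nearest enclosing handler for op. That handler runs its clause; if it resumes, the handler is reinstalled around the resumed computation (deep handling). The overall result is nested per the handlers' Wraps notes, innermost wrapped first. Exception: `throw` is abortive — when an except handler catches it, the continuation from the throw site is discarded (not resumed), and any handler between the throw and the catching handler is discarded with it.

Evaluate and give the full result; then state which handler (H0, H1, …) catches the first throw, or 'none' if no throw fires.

Evaluation trace:
tell(7) @ H1 ⇒ log+=7
throw(4) @ H0 caught ⇒ 22
H1 returns (22, (7))
= (22, (7))

Answer: (22, (7)) ; first throw caught by: H0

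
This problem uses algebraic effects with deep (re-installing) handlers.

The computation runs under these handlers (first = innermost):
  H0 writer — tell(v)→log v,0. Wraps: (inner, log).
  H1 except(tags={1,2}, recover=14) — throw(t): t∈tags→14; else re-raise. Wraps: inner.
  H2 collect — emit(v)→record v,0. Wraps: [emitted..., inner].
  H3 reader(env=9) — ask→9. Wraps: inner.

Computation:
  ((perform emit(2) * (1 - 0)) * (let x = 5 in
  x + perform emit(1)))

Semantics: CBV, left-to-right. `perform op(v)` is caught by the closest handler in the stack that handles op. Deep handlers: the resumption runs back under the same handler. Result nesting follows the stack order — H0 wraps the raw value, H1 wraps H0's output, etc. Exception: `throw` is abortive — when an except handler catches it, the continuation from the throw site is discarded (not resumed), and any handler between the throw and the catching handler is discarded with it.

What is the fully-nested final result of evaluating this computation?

Answer: [2, 1, (0, ())]

Step-by-step:
emit(2) @ H2 ⇒ out+=2
emit(1) @ H2 ⇒ out+=1
H0 returns (0, ())
H1 returns (0, ())
H2 returns [2, 1, (0, ())]
H3 returns [2, 1, (0, ())]
= [2, 1, (0, ())]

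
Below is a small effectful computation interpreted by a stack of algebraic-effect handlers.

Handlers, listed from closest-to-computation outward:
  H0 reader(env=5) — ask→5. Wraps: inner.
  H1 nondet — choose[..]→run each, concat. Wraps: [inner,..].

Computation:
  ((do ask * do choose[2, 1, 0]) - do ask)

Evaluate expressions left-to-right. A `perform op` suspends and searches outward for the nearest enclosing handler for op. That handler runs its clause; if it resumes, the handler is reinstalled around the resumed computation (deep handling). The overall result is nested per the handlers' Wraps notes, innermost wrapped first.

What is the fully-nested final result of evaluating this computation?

Answer: [5, 0, -5]

Working:
ask @ H0 ⇒ 5
choose[2, 1, 0] @ H1
  branch[0] choose=2:
    ask @ H0 ⇒ 5
    H0 returns 5
    H1 returns [5]
  branch[1] choose=1:
    ask @ H0 ⇒ 5
    H0 returns 0
    H1 returns [0]
  branch[2] choose=0:
    ask @ H0 ⇒ 5
    H0 returns -5
    H1 returns [-5]
= [5, 0, -5]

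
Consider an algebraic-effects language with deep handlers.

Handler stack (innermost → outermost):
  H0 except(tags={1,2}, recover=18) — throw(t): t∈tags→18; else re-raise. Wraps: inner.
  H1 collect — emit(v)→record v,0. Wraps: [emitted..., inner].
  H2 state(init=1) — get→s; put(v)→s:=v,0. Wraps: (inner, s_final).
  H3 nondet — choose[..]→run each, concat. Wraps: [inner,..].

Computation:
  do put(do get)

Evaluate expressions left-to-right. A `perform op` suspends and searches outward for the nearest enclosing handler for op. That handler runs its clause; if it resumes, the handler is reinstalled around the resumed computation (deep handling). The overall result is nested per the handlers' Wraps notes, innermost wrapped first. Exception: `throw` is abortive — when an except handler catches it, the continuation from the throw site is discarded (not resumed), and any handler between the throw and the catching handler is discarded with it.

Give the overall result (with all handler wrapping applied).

Working:
get @ H2 ⇒ 1
put(1) @ H2 ⇒ s:=1
H0 returns 0
H1 returns [0]
H2 returns ([0], 1)
H3 returns [([0], 1)]
= [([0], 1)]

Answer: [([0], 1)]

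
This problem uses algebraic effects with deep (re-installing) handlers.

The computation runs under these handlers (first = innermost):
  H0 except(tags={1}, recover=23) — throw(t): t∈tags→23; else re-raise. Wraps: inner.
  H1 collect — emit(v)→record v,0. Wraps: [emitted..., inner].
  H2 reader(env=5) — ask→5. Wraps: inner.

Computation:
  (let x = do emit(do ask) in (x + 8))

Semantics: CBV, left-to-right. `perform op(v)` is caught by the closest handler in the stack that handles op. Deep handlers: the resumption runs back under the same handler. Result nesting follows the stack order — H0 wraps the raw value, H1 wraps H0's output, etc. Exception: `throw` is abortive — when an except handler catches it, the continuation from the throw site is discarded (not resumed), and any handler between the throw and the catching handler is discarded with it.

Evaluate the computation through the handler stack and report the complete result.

Evaluation trace:
ask @ H2 ⇒ 5
emit(5) @ H1 ⇒ out+=5
H0 returns 8
H1 returns [5, 8]
H2 returns [5, 8]
= [5, 8]

Answer: [5, 8]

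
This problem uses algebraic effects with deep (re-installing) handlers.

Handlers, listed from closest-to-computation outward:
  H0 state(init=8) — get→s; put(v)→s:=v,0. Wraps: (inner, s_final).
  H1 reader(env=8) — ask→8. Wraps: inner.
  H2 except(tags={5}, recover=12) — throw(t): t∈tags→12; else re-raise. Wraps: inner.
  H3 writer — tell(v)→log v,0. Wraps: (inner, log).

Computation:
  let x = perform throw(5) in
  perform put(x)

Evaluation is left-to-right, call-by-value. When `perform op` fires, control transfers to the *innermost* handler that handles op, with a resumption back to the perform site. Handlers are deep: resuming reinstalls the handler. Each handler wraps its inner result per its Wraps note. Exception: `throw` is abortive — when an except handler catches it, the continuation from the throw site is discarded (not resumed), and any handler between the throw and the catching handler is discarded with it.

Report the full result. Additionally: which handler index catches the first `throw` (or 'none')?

Working:
throw(5) @ H2 caught ⇒ 12
H3 returns (12, ())
= (12, ())

Answer: (12, ()) ; first throw caught by: H2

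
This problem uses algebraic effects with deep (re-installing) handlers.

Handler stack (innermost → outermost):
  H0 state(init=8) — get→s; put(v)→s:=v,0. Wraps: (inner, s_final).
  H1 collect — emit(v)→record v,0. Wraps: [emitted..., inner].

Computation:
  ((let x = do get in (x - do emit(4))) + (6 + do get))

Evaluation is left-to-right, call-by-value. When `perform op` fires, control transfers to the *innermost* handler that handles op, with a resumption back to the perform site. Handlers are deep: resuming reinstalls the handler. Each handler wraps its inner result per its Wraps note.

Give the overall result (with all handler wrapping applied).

Step-by-step:
get @ H0 ⇒ 8
emit(4) @ H1 ⇒ out+=4
get @ H0 ⇒ 8
H0 returns (22, 8)
H1 returns [4, (22, 8)]
= [4, (22, 8)]

Answer: [4, (22, 8)]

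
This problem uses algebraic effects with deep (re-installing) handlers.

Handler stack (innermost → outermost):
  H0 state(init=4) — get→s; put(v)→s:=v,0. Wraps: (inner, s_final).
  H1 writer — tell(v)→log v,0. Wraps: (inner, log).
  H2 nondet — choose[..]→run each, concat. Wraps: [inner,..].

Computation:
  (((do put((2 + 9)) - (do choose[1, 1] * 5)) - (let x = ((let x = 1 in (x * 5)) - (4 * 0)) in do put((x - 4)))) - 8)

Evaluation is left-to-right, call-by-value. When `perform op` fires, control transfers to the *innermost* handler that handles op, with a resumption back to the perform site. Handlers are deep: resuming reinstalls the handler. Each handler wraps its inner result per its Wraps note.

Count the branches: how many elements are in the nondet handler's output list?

Answer: 2

Working:
put(11) @ H0 ⇒ s:=11
choose[1, 1] @ H2
  branch[0] choose=1:
    put(1) @ H0 ⇒ s:=1
    H0 returns (-13, 1)
    H1 returns ((-13, 1), ())
    H2 returns [((-13, 1), ())]
  branch[1] choose=1:
    put(1) @ H0 ⇒ s:=1
    H0 returns (-13, 1)
    H1 returns ((-13, 1), ())
    H2 returns [((-13, 1), ())]
= [((-13, 1), ()), ((-13, 1), ())]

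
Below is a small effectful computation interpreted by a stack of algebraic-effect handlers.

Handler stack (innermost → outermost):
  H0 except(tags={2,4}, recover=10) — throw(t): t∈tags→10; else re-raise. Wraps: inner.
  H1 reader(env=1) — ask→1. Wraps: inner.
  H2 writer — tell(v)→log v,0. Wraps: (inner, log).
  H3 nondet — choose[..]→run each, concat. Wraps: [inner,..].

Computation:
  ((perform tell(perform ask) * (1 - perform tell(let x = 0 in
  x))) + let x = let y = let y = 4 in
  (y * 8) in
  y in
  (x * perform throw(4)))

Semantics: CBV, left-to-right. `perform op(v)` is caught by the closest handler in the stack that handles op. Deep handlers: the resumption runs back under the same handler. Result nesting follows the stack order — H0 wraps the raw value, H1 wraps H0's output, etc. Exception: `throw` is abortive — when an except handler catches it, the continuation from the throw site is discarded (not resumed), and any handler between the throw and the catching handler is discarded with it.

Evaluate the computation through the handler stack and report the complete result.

Working:
ask @ H1 ⇒ 1
tell(1) @ H2 ⇒ log+=1
tell(0) @ H2 ⇒ log+=0
throw(4) @ H0 caught ⇒ 10
H1 returns 10
H2 returns (10, (1, 0))
H3 returns [(10, (1, 0))]
= [(10, (1, 0))]

Answer: [(10, (1, 0))]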